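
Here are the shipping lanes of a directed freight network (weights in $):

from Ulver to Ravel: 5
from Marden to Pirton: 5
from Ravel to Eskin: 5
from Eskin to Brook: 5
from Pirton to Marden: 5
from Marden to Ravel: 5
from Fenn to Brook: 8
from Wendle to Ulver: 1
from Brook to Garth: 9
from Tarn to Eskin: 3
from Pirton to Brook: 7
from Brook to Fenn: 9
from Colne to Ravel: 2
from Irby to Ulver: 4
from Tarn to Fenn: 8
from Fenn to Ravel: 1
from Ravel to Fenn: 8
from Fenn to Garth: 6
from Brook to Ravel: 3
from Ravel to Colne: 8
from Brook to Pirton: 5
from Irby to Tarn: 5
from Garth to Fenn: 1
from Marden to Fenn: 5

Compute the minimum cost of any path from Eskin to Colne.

$16

Shortest distances from Eskin:
Eskin: 0
Brook: 5  (via Eskin)
Ravel: 8  (via Brook)
Pirton: 10  (via Brook)
Fenn: 14  (via Brook)
Garth: 14  (via Brook)
Marden: 15  (via Pirton)
Colne: 16  (via Ravel)
Shortest route: Eskin → Brook → Ravel → Colne = $16.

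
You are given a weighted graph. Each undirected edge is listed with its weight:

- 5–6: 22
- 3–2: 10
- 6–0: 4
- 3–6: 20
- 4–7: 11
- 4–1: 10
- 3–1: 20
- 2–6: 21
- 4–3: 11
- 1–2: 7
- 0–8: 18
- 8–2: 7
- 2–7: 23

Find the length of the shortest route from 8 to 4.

Enumerating some paths:
8 → 2 → 3 → 4: 7+10+11 = 28
8 → 2 → 1 → 4: 7+7+10 = 24
8 → 2 → 7 → 4: 7+23+11 = 41
Cheapest is 8 → 2 → 1 → 4 at 24.

24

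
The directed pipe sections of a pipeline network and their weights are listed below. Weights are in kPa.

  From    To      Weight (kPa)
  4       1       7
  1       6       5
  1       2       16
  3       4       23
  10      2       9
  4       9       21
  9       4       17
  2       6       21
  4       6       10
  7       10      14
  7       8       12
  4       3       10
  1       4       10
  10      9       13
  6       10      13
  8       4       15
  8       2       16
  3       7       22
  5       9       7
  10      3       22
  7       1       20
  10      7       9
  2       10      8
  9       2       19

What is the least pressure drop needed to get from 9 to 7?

36 kPa

Compare a few routes:
9–4–3–7: 17+10+22 = 49
9–2–10–7: 19+8+9 = 36
9–4–6–10–7: 17+10+13+9 = 49
The minimum is 36 kPa via 9–2–10–7.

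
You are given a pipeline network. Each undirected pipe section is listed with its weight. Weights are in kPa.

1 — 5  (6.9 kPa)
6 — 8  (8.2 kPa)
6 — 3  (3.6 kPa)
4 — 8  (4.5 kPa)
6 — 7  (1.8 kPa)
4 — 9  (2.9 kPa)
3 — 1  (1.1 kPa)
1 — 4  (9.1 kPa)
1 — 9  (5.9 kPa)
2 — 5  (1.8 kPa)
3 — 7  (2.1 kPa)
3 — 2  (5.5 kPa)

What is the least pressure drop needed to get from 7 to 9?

9.1 kPa

Candidate routes:
7 → 6 → 3 → 1 → 9: 1.8+3.6+1.1+5.9 = 12.4
7 → 3 → 1 → 9: 2.1+1.1+5.9 = 9.1
The minimum is 9.1 kPa via 7 → 3 → 1 → 9.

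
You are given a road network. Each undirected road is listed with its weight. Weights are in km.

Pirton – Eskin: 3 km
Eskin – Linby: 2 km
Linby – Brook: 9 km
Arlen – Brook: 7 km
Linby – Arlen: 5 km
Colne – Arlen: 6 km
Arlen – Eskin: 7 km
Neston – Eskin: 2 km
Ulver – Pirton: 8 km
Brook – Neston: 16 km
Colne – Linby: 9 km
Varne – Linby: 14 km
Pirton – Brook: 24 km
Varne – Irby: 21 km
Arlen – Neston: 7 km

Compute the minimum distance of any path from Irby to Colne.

Compare a few routes:
Irby - Varne - Linby - Eskin - Arlen - Colne: 21+14+2+7+6 = 50
Irby - Varne - Linby - Arlen - Colne: 21+14+5+6 = 46
Irby - Varne - Linby - Colne: 21+14+9 = 44
The minimum is 44 km via Irby - Varne - Linby - Colne.

44 km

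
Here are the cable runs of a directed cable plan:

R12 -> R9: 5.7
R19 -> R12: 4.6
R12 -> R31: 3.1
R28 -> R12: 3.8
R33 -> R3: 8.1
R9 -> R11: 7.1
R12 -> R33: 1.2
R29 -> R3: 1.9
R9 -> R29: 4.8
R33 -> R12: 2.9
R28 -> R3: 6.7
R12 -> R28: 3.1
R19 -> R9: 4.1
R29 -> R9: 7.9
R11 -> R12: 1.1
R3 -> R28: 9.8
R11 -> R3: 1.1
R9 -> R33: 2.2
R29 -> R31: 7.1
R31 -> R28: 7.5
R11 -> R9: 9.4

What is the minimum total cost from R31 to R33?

Shortest distances from R31:
R31: 0
R28: 7.5  (via R31)
R12: 11.3  (via R28)
R33: 12.5  (via R12)
Shortest route: R31–R28–R12–R33 = 12.5.

12.5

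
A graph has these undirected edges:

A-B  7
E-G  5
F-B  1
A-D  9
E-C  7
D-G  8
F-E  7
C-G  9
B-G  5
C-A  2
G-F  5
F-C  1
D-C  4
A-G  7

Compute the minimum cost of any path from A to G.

7

Compare a few routes:
A - C - F - G: 2+1+5 = 8
A - G: 7 = 7
A - C - F - B - G: 2+1+1+5 = 9
The minimum is 7 via A - G.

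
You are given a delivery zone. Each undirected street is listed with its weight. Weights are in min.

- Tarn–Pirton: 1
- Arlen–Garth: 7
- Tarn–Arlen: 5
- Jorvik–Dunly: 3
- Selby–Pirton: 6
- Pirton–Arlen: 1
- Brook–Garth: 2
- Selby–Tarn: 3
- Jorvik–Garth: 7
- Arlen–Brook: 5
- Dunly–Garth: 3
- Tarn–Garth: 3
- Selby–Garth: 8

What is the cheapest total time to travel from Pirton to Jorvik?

10 min

Enumerating some paths:
Pirton → Tarn → Garth → Jorvik: 1+3+7 = 11
Pirton → Tarn → Garth → Dunly → Jorvik: 1+3+3+3 = 10
The minimum is 10 min via Pirton → Tarn → Garth → Dunly → Jorvik.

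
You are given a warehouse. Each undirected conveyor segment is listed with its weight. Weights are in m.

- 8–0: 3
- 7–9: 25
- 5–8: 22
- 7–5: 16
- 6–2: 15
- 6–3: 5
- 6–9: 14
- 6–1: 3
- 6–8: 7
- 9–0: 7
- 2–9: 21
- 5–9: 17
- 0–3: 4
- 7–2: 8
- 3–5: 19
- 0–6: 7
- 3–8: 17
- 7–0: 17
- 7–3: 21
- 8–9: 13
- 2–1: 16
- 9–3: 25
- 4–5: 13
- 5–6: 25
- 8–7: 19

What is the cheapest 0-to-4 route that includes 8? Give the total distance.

38 m

Shortest 0→8: 0–8 = 3
Best 8 to 4: 8–5–4 costing 35
Total via 8: 3 + 35 = 38 m.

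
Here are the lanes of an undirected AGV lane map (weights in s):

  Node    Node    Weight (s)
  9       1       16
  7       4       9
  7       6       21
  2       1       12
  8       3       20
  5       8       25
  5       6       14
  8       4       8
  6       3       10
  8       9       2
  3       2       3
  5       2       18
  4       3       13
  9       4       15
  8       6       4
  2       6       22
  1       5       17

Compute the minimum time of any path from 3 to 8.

14 s

Settle nodes by increasing distance from 3:
3: 0
2: 3  (via 3)
6: 10  (via 3)
4: 13  (via 3)
8: 14  (via 6)
Shortest route: 3–6–8 = 14 s.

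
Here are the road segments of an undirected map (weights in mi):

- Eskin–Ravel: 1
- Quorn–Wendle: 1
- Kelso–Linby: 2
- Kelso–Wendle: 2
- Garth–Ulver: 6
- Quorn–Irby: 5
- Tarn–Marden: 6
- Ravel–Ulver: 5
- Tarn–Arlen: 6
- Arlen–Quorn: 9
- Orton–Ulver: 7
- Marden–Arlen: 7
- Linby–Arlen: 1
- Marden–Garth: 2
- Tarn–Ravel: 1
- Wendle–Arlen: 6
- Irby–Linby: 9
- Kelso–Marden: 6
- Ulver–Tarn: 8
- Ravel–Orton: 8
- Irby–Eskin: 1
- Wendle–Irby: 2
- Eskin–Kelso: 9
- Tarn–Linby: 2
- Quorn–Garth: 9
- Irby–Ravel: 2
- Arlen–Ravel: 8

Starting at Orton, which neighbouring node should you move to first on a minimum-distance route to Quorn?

Candidate routes:
Orton → Ravel → Irby → Quorn: 8+2+5 = 15
Orton → Ravel → Irby → Wendle → Quorn: 8+2+2+1 = 13
The minimum is 13 mi via Orton → Ravel → Irby → Wendle → Quorn.
So from Orton the first move is to Ravel.

Ravel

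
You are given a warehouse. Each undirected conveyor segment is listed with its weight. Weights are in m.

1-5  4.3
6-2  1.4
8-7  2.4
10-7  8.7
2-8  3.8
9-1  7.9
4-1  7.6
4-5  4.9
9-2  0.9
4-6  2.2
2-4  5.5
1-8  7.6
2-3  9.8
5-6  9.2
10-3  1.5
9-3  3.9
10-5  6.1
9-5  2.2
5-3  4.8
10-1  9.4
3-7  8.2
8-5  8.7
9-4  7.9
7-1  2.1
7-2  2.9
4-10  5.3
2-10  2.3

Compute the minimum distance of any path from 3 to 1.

Compare a few routes:
3–5–1: 4.8+4.3 = 9.1
3–10–2–7–1: 1.5+2.3+2.9+2.1 = 8.8
3–9–2–7–1: 3.9+0.9+2.9+2.1 = 9.8
3–7–1: 8.2+2.1 = 10.3
The minimum is 8.8 m via 3–10–2–7–1.

8.8 m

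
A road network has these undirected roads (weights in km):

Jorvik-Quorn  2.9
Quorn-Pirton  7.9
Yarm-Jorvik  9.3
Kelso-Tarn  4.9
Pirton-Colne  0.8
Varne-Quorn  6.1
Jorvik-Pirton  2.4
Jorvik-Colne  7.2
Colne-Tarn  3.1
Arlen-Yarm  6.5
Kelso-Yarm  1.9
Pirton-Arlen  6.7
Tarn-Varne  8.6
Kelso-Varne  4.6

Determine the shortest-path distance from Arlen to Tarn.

10.6 km

Shortest distances from Arlen:
Arlen: 0
Yarm: 6.5  (via Arlen)
Pirton: 6.7  (via Arlen)
Colne: 7.5  (via Pirton)
Kelso: 8.4  (via Yarm)
Jorvik: 9.1  (via Pirton)
Tarn: 10.6  (via Colne)
Shortest route: Arlen → Pirton → Colne → Tarn = 10.6 km.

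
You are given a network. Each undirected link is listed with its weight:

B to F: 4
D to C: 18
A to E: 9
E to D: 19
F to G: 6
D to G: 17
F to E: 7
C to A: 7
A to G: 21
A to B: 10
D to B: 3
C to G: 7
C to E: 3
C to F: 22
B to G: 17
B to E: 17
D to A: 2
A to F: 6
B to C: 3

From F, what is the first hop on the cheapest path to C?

B

Compare a few routes:
F–E–C: 7+3 = 10
F–G–C: 6+7 = 13
F–B–C: 4+3 = 7
The minimum is 7 via F–B–C.
So from F the first move is to B.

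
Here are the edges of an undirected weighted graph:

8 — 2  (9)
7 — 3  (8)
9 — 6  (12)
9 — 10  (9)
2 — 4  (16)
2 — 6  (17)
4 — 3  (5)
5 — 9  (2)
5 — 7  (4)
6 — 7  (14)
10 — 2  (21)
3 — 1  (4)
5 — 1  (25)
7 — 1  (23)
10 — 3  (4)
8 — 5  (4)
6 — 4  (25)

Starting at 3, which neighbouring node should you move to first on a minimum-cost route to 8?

7

Enumerating some paths:
3 → 4 → 2 → 8: 5+16+9 = 30
3 → 10 → 9 → 5 → 8: 4+9+2+4 = 19
3 → 7 → 5 → 8: 8+4+4 = 16
Cheapest is 3 → 7 → 5 → 8 at 16.
So from 3 the first move is to 7.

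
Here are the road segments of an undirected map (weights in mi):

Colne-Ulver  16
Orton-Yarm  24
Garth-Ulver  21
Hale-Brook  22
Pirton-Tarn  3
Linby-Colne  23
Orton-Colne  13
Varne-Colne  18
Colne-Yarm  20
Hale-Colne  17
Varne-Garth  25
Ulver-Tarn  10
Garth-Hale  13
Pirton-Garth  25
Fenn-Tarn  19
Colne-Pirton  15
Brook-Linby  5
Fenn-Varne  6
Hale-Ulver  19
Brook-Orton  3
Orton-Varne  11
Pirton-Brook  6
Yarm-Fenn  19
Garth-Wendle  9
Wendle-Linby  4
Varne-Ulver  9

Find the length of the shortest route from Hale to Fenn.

Enumerating some paths:
Hale - Brook - Orton - Varne - Fenn: 22+3+11+6 = 42
Hale - Colne - Varne - Fenn: 17+18+6 = 41
Hale - Ulver - Varne - Fenn: 19+9+6 = 34
The minimum is 34 mi via Hale - Ulver - Varne - Fenn.

34 mi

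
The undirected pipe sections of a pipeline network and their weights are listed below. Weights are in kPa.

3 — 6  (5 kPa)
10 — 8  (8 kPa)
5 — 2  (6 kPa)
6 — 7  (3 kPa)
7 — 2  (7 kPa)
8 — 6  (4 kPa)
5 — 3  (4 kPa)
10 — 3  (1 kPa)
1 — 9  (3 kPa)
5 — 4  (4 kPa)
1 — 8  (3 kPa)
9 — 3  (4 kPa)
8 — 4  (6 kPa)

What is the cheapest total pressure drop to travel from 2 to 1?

17 kPa

Settle nodes by increasing distance from 2:
2: 0
5: 6  (via 2)
7: 7  (via 2)
3: 10  (via 5)
4: 10  (via 5)
6: 10  (via 7)
10: 11  (via 3)
8: 14  (via 6)
9: 14  (via 3)
1: 17  (via 8)
Shortest route: 2 → 7 → 6 → 8 → 1 = 17 kPa.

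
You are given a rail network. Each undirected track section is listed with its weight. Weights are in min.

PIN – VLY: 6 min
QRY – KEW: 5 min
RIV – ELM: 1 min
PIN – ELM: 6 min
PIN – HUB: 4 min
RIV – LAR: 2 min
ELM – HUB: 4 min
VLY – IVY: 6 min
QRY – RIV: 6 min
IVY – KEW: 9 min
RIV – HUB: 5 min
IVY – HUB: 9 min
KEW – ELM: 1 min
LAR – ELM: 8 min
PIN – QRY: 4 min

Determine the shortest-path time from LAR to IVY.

Compare a few routes:
LAR - RIV - HUB - IVY: 2+5+9 = 16
LAR - RIV - ELM - KEW - IVY: 2+1+1+9 = 13
LAR - RIV - ELM - HUB - IVY: 2+1+4+9 = 16
Cheapest is LAR - RIV - ELM - KEW - IVY at 13 min.

13 min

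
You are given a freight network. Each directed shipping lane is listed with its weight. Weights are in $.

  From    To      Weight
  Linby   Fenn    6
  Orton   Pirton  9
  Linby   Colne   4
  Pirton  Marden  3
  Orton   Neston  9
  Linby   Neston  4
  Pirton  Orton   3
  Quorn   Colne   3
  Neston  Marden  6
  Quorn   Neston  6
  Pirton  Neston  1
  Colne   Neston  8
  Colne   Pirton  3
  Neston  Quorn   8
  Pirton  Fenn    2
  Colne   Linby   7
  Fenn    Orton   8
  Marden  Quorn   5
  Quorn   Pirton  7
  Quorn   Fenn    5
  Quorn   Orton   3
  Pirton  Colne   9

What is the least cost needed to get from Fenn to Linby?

Running Dijkstra from Fenn:
Fenn: 0
Orton: 8  (via Fenn)
Neston: 17  (via Orton)
Pirton: 17  (via Orton)
Marden: 20  (via Pirton)
Quorn: 25  (via Neston)
Colne: 26  (via Pirton)
Linby: 33  (via Colne)
Shortest route: Fenn–Orton–Pirton–Colne–Linby = $33.

$33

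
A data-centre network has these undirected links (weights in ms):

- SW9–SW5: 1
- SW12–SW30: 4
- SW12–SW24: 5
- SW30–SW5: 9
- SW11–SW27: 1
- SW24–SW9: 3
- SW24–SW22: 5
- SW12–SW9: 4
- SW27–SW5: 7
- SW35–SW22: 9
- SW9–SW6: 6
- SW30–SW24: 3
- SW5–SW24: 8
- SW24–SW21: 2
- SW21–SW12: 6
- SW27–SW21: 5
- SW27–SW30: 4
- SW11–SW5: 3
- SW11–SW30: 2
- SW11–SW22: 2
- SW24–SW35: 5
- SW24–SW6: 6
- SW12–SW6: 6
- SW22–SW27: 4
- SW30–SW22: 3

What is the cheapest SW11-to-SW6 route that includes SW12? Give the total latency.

Shortest SW11→SW12: SW11–SW30–SW12 = 6
Shortest SW12→SW6: SW12–SW6 = 6
Total via SW12: 6 + 6 = 12 ms.

12 ms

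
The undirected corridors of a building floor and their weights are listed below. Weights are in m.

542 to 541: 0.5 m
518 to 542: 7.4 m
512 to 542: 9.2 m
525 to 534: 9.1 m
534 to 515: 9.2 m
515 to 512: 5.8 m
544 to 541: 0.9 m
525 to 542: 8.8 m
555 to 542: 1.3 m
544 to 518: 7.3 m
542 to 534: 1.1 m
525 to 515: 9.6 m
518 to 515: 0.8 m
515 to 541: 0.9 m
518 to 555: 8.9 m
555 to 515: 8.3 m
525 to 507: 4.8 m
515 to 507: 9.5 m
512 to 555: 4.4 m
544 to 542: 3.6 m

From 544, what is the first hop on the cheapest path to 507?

Enumerating some paths:
544 - 542 - 541 - 515 - 507: 3.6+0.5+0.9+9.5 = 14.5
544 - 541 - 515 - 507: 0.9+0.9+9.5 = 11.3
The minimum is 11.3 m via 544 - 541 - 515 - 507.
So from 544 the first move is to 541.

541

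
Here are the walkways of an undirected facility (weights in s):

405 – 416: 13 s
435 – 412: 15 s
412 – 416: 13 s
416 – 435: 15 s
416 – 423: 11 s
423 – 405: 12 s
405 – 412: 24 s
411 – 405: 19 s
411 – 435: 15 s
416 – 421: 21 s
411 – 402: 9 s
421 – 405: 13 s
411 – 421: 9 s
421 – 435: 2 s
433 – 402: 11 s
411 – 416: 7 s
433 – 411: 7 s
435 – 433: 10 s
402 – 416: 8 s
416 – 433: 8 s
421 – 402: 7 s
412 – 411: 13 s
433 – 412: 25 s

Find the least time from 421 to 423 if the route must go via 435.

28 s

Best 421 to 435: 421–435 costing 2
Best 435 to 423: 435–416–423 costing 26
Total via 435: 2 + 26 = 28 s.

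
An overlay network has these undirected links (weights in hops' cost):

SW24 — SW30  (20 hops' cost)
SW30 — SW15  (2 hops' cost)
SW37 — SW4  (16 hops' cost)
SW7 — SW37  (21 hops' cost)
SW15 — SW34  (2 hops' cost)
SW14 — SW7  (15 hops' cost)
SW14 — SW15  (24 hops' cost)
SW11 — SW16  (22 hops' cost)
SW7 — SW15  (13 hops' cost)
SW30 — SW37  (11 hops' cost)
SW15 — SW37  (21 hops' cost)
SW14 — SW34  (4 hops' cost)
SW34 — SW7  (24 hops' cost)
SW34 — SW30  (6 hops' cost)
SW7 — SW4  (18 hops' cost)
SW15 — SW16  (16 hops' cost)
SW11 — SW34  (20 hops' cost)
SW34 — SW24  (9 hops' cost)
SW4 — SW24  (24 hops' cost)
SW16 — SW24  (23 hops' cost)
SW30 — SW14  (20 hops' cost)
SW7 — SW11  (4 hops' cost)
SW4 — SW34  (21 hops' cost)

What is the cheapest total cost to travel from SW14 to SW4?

25 hops' cost

Shortest distances from SW14:
SW14: 0
SW34: 4  (via SW14)
SW15: 6  (via SW34)
SW30: 8  (via SW15)
SW24: 13  (via SW34)
SW7: 15  (via SW14)
SW11: 19  (via SW7)
SW37: 19  (via SW30)
SW16: 22  (via SW15)
SW4: 25  (via SW34)
Shortest route: SW14 → SW34 → SW4 = 25 hops' cost.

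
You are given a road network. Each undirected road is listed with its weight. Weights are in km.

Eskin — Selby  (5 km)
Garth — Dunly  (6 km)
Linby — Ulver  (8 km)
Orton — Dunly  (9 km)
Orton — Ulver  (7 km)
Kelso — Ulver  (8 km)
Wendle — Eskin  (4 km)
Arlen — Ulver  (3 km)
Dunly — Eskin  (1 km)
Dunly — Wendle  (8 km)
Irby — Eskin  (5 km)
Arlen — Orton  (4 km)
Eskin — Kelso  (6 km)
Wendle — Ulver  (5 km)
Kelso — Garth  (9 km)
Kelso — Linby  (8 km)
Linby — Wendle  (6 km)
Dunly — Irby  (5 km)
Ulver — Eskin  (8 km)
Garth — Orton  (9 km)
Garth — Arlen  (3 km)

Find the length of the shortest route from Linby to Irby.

Enumerating some paths:
Linby → Wendle → Dunly → Irby: 6+8+5 = 19
Linby → Kelso → Eskin → Irby: 8+6+5 = 19
Linby → Wendle → Eskin → Irby: 6+4+5 = 15
Linby → Wendle → Eskin → Dunly → Irby: 6+4+1+5 = 16
The minimum is 15 km via Linby → Wendle → Eskin → Irby.

15 km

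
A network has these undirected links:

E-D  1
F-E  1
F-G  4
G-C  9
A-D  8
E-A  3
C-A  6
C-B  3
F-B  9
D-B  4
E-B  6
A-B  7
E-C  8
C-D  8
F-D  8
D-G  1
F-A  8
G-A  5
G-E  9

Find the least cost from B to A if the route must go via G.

10

Best B to G: B → D → G costing 5
Shortest G→A: G → A = 5
Total via G: 5 + 5 = 10.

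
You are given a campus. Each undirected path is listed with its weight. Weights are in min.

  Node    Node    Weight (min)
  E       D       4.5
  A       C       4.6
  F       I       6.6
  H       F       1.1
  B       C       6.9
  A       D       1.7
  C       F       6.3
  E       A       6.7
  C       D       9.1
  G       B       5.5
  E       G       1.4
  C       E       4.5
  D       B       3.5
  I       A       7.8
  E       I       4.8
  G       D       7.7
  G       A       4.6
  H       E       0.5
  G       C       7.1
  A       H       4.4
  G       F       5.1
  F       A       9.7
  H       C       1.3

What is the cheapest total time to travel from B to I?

Shortest distances from B:
B: 0
D: 3.5  (via B)
A: 5.2  (via D)
G: 5.5  (via B)
C: 6.9  (via B)
E: 6.9  (via G)
H: 7.4  (via E)
F: 8.5  (via H)
I: 11.7  (via E)
Shortest route: B → G → E → I = 11.7 min.

11.7 min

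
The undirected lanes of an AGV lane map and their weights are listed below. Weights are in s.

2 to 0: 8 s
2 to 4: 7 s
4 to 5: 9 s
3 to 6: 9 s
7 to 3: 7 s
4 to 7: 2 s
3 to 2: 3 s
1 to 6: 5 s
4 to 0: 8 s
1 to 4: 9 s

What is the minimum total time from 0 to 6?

Compare a few routes:
0 - 4 - 2 - 3 - 6: 8+7+3+9 = 27
0 - 4 - 7 - 3 - 6: 8+2+7+9 = 26
0 - 4 - 1 - 6: 8+9+5 = 22
0 - 2 - 3 - 6: 8+3+9 = 20
The minimum is 20 s via 0 - 2 - 3 - 6.

20 s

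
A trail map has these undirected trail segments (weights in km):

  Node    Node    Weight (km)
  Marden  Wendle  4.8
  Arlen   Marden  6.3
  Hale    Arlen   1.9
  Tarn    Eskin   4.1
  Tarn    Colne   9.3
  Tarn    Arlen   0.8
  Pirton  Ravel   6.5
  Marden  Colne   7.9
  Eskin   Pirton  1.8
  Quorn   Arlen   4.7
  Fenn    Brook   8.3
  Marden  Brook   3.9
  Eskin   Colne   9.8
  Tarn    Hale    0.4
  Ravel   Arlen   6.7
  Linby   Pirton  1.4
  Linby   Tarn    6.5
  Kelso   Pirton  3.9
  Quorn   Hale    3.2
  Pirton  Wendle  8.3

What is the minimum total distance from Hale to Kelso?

Compare a few routes:
Hale → Tarn → Linby → Pirton → Kelso: 0.4+6.5+1.4+3.9 = 12.2
Hale → Tarn → Eskin → Pirton → Kelso: 0.4+4.1+1.8+3.9 = 10.2
The minimum is 10.2 km via Hale → Tarn → Eskin → Pirton → Kelso.

10.2 km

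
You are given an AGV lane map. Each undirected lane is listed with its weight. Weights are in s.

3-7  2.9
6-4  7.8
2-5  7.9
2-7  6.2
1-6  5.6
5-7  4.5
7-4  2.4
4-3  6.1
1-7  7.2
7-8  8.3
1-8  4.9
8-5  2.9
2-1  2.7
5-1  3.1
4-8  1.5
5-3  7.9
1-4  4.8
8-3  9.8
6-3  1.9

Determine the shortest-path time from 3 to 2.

Candidate routes:
3 → 6 → 1 → 2: 1.9+5.6+2.7 = 10.2
3 → 7 → 2: 2.9+6.2 = 9.1
Cheapest is 3 → 7 → 2 at 9.1 s.

9.1 s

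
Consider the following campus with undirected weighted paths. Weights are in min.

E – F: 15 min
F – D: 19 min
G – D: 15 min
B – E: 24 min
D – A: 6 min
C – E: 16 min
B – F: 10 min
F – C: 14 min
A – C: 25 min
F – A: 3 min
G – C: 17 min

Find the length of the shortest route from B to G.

Running Dijkstra from B:
B: 0
F: 10  (via B)
A: 13  (via F)
D: 19  (via A)
C: 24  (via F)
E: 24  (via B)
G: 34  (via D)
Shortest route: B → F → A → D → G = 34 min.

34 min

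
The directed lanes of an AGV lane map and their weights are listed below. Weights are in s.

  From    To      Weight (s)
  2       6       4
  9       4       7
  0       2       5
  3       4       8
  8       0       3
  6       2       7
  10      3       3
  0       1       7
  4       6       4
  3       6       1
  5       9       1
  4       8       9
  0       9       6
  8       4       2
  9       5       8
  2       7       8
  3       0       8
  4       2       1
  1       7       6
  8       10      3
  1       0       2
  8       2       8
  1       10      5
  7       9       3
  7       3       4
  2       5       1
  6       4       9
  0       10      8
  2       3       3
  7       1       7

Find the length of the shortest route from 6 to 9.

9 s

Enumerating some paths:
6–4–2–5–9: 9+1+1+1 = 12
6–2–5–9: 7+1+1 = 9
The minimum is 9 s via 6–2–5–9.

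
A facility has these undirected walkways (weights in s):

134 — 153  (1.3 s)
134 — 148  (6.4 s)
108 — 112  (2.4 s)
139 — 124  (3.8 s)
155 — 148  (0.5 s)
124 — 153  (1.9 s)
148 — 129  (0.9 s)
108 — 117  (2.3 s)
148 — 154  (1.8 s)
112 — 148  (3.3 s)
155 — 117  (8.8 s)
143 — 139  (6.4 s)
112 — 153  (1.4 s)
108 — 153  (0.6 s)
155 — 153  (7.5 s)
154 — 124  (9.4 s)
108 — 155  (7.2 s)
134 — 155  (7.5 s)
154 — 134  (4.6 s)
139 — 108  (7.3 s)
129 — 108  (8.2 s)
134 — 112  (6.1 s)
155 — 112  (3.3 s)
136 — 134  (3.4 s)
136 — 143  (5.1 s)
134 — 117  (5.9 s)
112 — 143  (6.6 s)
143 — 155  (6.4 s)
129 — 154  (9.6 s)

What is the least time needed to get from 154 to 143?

8.7 s

Compare a few routes:
154 → 148 → 112 → 143: 1.8+3.3+6.6 = 11.7
154 → 148 → 155 → 112 → 143: 1.8+0.5+3.3+6.6 = 12.2
154 → 148 → 155 → 143: 1.8+0.5+6.4 = 8.7
The minimum is 8.7 s via 154 → 148 → 155 → 143.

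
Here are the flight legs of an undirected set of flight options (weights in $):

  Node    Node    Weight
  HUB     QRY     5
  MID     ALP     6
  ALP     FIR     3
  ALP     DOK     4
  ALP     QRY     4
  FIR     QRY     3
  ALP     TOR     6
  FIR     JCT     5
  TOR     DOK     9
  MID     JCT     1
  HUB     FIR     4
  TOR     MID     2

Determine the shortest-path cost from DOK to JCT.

Shortest distances from DOK:
DOK: 0
ALP: 4  (via DOK)
FIR: 7  (via ALP)
QRY: 8  (via ALP)
TOR: 9  (via DOK)
MID: 10  (via ALP)
JCT: 11  (via MID)
Shortest route: DOK → ALP → MID → JCT = $11.

$11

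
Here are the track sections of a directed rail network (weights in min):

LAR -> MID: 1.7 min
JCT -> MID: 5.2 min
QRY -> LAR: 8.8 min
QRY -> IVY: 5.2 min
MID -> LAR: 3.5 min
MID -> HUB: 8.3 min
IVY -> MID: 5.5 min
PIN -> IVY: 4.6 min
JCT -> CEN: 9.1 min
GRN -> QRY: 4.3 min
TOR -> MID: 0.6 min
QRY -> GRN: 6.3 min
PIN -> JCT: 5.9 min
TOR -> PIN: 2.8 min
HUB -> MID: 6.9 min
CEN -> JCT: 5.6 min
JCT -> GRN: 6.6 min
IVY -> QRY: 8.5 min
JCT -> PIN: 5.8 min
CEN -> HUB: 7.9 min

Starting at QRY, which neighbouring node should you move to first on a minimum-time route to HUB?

Compare a few routes:
QRY → LAR → MID → HUB: 8.8+1.7+8.3 = 18.8
QRY → IVY → MID → HUB: 5.2+5.5+8.3 = 19
The minimum is 18.8 min via QRY → LAR → MID → HUB.
So from QRY the first move is to LAR.

LAR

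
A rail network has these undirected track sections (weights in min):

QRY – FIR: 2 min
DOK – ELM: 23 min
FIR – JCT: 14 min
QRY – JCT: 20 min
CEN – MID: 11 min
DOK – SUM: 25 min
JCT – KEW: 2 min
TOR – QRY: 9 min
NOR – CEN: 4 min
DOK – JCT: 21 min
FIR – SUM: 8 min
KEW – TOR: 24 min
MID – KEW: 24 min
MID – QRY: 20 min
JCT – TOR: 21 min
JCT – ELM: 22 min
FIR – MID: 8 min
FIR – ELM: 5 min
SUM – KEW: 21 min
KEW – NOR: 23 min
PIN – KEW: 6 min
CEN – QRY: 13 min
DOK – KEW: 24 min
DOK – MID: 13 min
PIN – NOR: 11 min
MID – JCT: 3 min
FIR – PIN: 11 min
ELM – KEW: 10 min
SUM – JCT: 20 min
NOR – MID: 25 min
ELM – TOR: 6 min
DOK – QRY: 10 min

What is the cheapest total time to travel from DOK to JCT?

16 min

Compare a few routes:
DOK → QRY → FIR → MID → JCT: 10+2+8+3 = 23
DOK → MID → JCT: 13+3 = 16
DOK → KEW → JCT: 24+2 = 26
DOK → JCT: 21 = 21
Cheapest is DOK → MID → JCT at 16 min.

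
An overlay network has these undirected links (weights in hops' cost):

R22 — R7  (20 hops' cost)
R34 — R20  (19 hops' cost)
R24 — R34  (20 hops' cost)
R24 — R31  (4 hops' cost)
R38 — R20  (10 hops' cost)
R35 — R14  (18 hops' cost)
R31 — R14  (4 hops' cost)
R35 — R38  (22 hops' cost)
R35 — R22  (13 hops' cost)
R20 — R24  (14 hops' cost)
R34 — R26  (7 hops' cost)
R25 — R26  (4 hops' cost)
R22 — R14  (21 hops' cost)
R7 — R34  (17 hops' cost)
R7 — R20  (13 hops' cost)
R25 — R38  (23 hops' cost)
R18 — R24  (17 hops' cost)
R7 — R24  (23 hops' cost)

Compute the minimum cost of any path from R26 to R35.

Compare a few routes:
R26 → R34 → R20 → R38 → R35: 7+19+10+22 = 58
R26 → R25 → R38 → R35: 4+23+22 = 49
R26 → R34 → R7 → R22 → R35: 7+17+20+13 = 57
R26 → R34 → R24 → R31 → R14 → R35: 7+20+4+4+18 = 53
The minimum is 49 hops' cost via R26 → R25 → R38 → R35.

49 hops' cost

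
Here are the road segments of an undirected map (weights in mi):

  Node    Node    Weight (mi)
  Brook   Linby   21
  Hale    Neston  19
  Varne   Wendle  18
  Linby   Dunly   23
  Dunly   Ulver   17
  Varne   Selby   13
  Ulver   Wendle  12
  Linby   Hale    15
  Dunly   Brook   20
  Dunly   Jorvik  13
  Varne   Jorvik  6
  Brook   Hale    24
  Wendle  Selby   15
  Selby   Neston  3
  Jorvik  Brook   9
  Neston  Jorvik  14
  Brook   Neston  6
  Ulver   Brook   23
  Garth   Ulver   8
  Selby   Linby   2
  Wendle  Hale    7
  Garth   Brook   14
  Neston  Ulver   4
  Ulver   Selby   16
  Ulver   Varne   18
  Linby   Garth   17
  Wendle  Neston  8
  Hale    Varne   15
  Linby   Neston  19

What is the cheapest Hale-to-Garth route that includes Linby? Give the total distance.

32 mi

Best Hale to Linby: Hale–Linby costing 15
Shortest Linby→Garth: Linby–Garth = 17
Total via Linby: 15 + 17 = 32 mi.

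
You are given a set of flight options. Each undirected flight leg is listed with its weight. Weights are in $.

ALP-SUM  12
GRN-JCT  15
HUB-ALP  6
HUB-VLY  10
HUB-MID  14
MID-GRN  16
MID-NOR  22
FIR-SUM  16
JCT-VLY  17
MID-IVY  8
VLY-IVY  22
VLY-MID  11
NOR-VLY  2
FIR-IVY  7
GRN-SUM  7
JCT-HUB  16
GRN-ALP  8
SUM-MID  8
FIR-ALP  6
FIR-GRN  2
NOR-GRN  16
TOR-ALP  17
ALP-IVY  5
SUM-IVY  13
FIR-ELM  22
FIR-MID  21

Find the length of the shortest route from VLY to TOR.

Compare a few routes:
VLY → NOR → GRN → FIR → ALP → TOR: 2+16+2+6+17 = 43
VLY → MID → IVY → ALP → TOR: 11+8+5+17 = 41
VLY → HUB → ALP → TOR: 10+6+17 = 33
Cheapest is VLY → HUB → ALP → TOR at $33.

$33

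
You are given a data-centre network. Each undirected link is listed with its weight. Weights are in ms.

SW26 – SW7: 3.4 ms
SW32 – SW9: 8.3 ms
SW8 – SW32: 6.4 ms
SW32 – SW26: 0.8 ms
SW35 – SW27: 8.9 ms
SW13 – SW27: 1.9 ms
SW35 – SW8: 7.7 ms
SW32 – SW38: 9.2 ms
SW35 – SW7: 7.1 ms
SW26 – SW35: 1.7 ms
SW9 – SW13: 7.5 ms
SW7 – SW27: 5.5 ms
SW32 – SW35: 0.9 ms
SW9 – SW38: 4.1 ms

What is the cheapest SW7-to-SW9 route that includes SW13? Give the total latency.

Best SW7 to SW13: SW7 → SW27 → SW13 costing 7.4
Best SW13 to SW9: SW13 → SW9 costing 7.5
Total via SW13: 7.4 + 7.5 = 14.9 ms.

14.9 ms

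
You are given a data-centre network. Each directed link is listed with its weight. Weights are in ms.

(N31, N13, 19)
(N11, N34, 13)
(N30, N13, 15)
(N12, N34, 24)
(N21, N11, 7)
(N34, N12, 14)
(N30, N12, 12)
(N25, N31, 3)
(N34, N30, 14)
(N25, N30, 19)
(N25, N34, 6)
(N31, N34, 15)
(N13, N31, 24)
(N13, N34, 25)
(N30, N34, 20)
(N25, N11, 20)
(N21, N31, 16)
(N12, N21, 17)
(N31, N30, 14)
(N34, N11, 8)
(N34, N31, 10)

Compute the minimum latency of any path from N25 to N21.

Enumerating some paths:
N25–N30–N12–N21: 19+12+17 = 48
N25–N34–N12–N21: 6+14+17 = 37
N25–N31–N30–N12–N21: 3+14+12+17 = 46
Cheapest is N25–N34–N12–N21 at 37 ms.

37 ms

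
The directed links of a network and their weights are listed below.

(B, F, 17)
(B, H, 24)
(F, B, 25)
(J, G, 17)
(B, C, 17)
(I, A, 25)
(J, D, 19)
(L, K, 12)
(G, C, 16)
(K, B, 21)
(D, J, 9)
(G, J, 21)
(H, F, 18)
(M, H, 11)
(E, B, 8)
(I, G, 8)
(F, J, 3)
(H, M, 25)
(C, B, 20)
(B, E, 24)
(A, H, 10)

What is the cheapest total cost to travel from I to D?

Shortest distances from I:
I: 0
G: 8  (via I)
C: 24  (via G)
A: 25  (via I)
J: 29  (via G)
H: 35  (via A)
B: 44  (via C)
D: 48  (via J)
Shortest route: I–G–J–D = 48.

48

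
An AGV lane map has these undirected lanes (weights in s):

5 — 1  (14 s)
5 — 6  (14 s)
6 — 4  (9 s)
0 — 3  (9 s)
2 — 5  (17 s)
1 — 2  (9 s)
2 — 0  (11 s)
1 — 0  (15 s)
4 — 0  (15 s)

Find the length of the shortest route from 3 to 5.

Enumerating some paths:
3–0–2–1–5: 9+11+9+14 = 43
3–0–2–5: 9+11+17 = 37
3–0–1–5: 9+15+14 = 38
3–0–4–6–5: 9+15+9+14 = 47
Cheapest is 3–0–2–5 at 37 s.

37 s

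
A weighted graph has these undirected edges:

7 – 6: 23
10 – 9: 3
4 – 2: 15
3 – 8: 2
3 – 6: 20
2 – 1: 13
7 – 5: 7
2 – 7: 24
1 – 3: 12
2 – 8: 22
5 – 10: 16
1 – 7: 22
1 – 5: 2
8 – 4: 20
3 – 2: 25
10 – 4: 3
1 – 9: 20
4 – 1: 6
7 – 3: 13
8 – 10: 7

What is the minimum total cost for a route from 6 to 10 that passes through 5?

Best 6 to 5: 6 → 7 → 5 costing 30
Best 5 to 10: 5 → 1 → 4 → 10 costing 11
Total via 5: 30 + 11 = 41.

41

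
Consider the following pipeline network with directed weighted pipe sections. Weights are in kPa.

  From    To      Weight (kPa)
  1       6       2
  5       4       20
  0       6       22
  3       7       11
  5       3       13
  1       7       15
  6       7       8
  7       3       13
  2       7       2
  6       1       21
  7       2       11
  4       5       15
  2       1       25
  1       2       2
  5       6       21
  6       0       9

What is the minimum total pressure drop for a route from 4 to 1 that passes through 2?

Shortest 4→2: 4–5–3–7–2 = 50
Shortest 2→1: 2–1 = 25
Total via 2: 50 + 25 = 75 kPa.

75 kPa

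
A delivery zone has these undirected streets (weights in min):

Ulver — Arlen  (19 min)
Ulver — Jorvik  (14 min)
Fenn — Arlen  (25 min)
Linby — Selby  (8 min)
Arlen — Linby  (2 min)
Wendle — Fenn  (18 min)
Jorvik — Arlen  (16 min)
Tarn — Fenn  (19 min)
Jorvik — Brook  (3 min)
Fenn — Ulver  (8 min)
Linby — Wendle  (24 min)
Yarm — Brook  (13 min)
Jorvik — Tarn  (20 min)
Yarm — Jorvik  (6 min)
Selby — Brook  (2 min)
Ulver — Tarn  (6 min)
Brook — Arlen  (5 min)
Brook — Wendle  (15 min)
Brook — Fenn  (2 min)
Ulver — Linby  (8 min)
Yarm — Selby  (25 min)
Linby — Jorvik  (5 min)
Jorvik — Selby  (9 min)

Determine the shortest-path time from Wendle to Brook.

15 min

Candidate routes:
Wendle - Brook: 15 = 15
Wendle - Fenn - Brook: 18+2 = 20
The minimum is 15 min via Wendle - Brook.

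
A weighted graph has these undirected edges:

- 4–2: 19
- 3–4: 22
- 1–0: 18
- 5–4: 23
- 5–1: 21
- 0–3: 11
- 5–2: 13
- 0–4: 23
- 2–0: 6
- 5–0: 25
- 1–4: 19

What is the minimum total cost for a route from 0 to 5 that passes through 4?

46

Best 0 to 4: 0 → 4 costing 23
Shortest 4→5: 4 → 5 = 23
Total via 4: 23 + 23 = 46.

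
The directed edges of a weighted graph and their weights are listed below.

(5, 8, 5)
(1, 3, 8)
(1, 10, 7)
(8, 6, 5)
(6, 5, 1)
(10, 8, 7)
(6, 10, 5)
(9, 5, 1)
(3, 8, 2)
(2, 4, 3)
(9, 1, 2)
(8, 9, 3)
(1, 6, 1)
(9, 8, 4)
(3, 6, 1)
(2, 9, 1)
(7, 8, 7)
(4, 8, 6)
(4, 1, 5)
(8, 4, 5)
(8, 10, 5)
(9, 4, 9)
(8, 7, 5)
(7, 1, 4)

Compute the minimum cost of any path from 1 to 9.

10

Compare a few routes:
1 - 3 - 8 - 9: 8+2+3 = 13
1 - 6 - 10 - 8 - 9: 1+5+7+3 = 16
1 - 6 - 5 - 8 - 9: 1+1+5+3 = 10
The minimum is 10 via 1 - 6 - 5 - 8 - 9.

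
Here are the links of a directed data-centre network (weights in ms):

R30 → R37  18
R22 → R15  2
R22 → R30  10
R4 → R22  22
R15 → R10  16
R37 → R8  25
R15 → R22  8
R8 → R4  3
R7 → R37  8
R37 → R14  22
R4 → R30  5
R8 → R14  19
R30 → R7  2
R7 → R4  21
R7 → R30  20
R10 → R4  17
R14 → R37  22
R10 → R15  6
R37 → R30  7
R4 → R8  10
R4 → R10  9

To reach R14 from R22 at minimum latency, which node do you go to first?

Candidate routes:
R22 - R30 - R7 - R4 - R8 - R14: 10+2+21+10+19 = 62
R22 - R15 - R10 - R4 - R8 - R14: 2+16+17+10+19 = 64
R22 - R30 - R7 - R37 - R14: 10+2+8+22 = 42
R22 - R30 - R37 - R14: 10+18+22 = 50
The minimum is 42 ms via R22 - R30 - R7 - R37 - R14.
So from R22 the first move is to R30.

R30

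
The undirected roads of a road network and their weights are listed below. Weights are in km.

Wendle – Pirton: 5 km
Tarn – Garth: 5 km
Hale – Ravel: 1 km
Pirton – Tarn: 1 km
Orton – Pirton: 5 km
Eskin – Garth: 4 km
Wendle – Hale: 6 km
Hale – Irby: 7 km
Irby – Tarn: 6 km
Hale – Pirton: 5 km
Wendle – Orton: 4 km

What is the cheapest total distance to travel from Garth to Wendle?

Compare a few routes:
Garth–Tarn–Pirton–Hale–Wendle: 5+1+5+6 = 17
Garth–Tarn–Pirton–Wendle: 5+1+5 = 11
Garth–Tarn–Pirton–Orton–Wendle: 5+1+5+4 = 15
Cheapest is Garth–Tarn–Pirton–Wendle at 11 km.

11 km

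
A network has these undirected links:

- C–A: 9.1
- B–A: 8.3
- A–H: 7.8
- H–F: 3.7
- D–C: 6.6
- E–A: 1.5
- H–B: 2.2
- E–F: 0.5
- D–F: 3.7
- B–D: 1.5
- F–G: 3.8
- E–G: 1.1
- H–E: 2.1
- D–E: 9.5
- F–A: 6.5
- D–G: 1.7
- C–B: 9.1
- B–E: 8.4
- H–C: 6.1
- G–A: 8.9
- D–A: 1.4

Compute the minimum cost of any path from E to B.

4.3

Candidate routes:
E → A → D → B: 1.5+1.4+1.5 = 4.4
E → H → B: 2.1+2.2 = 4.3
The minimum is 4.3 via E → H → B.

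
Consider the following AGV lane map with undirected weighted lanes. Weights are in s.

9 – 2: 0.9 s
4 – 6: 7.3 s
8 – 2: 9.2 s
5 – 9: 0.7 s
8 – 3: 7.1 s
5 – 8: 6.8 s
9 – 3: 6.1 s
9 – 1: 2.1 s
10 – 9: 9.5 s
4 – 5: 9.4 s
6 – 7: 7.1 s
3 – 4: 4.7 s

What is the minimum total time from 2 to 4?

11 s

Running Dijkstra from 2:
2: 0
9: 0.9  (via 2)
5: 1.6  (via 9)
1: 3  (via 9)
3: 7  (via 9)
8: 8.4  (via 5)
10: 10.4  (via 9)
4: 11  (via 5)
Shortest route: 2–9–5–4 = 11 s.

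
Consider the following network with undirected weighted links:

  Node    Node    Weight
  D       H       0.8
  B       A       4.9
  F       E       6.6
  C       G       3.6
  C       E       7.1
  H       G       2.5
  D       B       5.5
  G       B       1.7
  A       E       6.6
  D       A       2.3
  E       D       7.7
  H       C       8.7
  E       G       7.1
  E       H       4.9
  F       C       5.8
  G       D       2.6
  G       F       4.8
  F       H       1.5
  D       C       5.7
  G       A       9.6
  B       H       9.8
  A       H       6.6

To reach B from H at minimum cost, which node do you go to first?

Compare a few routes:
H → D → G → B: 0.8+2.6+1.7 = 5.1
H → D → B: 0.8+5.5 = 6.3
H → G → B: 2.5+1.7 = 4.2
H → D → A → B: 0.8+2.3+4.9 = 8
Cheapest is H → G → B at 4.2.
So from H the first move is to G.

G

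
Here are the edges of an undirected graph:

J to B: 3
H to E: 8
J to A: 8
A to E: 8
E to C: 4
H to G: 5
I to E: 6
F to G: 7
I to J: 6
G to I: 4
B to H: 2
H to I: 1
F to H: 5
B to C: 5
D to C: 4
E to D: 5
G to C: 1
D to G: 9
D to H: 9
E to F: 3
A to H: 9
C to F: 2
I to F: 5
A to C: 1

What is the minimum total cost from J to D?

Shortest distances from J:
J: 0
B: 3  (via J)
H: 5  (via B)
I: 6  (via J)
A: 8  (via J)
C: 8  (via B)
G: 9  (via C)
F: 10  (via H)
D: 12  (via C)
Shortest route: J–B–C–D = 12.

12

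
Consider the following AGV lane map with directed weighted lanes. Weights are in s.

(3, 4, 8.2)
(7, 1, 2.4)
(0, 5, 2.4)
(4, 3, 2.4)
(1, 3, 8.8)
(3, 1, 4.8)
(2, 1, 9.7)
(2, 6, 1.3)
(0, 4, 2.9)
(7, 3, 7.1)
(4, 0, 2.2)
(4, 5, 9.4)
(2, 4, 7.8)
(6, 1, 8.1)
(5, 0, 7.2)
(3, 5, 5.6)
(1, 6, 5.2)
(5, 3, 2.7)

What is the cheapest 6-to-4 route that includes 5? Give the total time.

Best 6 to 5: 6 → 1 → 3 → 5 costing 22.5
Best 5 to 4: 5 → 0 → 4 costing 10.1
Total via 5: 22.5 + 10.1 = 32.6 s.

32.6 s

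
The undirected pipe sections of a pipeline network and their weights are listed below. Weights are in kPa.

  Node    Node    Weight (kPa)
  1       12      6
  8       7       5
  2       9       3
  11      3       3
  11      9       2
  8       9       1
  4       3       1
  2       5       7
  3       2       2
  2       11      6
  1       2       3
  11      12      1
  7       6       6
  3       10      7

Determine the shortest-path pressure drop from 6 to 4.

18 kPa

Settle nodes by increasing distance from 6:
6: 0
7: 6  (via 6)
8: 11  (via 7)
9: 12  (via 8)
11: 14  (via 9)
2: 15  (via 9)
12: 15  (via 11)
3: 17  (via 11)
1: 18  (via 2)
4: 18  (via 3)
Shortest route: 6–7–8–9–11–3–4 = 18 kPa.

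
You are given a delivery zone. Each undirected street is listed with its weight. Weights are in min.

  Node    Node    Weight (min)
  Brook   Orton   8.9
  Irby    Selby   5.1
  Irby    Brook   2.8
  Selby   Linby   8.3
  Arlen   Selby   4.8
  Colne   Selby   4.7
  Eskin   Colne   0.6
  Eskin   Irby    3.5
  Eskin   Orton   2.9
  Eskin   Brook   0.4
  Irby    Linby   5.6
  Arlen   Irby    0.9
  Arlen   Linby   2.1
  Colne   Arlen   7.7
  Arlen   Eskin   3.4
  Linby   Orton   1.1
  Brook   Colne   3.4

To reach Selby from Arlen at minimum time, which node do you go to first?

Compare a few routes:
Arlen–Irby–Selby: 0.9+5.1 = 6
Arlen–Eskin–Colne–Selby: 3.4+0.6+4.7 = 8.7
Arlen–Selby: 4.8 = 4.8
Cheapest is Arlen–Selby at 4.8 min.
So from Arlen the first move is to Selby.

Selby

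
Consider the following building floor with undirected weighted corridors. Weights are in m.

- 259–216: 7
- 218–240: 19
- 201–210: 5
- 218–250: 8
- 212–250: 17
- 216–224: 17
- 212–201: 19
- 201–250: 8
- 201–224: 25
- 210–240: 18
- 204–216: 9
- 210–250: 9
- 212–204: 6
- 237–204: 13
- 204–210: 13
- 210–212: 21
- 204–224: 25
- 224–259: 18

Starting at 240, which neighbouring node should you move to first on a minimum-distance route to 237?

Candidate routes:
240 → 210 → 212 → 204 → 237: 18+21+6+13 = 58
240 → 210 → 204 → 237: 18+13+13 = 44
The minimum is 44 m via 240 → 210 → 204 → 237.
So from 240 the first move is to 210.

210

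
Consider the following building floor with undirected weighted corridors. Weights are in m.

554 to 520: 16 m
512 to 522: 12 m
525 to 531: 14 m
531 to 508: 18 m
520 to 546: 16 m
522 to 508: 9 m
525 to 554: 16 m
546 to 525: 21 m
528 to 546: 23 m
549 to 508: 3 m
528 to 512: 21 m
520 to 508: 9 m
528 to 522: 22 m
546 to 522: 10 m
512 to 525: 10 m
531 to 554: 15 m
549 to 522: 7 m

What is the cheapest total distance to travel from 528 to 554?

Compare a few routes:
528–522–549–508–520–554: 22+7+3+9+16 = 57
528–512–525–554: 21+10+16 = 47
528–546–520–554: 23+16+16 = 55
528–522–508–520–554: 22+9+9+16 = 56
Cheapest is 528–512–525–554 at 47 m.

47 m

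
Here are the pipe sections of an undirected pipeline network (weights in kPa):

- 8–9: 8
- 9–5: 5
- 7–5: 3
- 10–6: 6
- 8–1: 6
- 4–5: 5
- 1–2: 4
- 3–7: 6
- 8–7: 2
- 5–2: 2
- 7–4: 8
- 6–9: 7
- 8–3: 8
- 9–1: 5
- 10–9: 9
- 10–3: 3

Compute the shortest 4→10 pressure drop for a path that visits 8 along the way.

Best 4 to 8: 4–7–8 costing 10
Best 8 to 10: 8–3–10 costing 11
Total via 8: 10 + 11 = 21 kPa.

21 kPa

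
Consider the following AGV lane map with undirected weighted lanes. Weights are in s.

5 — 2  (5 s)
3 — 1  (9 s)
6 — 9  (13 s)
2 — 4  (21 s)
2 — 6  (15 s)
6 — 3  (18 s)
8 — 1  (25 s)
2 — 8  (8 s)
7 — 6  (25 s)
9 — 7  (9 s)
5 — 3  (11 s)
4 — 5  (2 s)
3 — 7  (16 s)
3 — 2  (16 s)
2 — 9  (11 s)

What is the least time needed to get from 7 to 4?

27 s

Settle nodes by increasing distance from 7:
7: 0
9: 9  (via 7)
3: 16  (via 7)
2: 20  (via 9)
6: 22  (via 9)
1: 25  (via 3)
5: 25  (via 2)
4: 27  (via 5)
Shortest route: 7–9–2–5–4 = 27 s.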